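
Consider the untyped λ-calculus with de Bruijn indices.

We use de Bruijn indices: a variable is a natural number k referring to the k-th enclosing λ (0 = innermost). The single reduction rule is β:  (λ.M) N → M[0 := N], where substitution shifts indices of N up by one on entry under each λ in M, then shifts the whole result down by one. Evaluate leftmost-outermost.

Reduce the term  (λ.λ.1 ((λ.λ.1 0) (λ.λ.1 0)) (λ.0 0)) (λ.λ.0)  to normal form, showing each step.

  start: (λ.λ.1 ((λ.λ.1 0) (λ.λ.1 0)) (λ.0 0)) (λ.λ.0)
  step 1: λ.(λ.λ.0) ((λ.λ.1 0) (λ.λ.1 0)) (λ.0 0)
  step 2: λ.(λ.0) (λ.0 0)
  step 3: λ.λ.0 0

Answer: normal form = λ.λ.0 0  (in 3 steps)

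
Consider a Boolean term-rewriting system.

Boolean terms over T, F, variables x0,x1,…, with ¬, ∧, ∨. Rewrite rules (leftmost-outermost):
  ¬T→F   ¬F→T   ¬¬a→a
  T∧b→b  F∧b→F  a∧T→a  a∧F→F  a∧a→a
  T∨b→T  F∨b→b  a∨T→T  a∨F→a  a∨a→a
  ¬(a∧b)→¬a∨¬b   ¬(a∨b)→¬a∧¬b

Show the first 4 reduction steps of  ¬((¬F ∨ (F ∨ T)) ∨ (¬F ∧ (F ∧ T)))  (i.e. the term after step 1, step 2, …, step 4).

  start: ¬((¬F ∨ (F ∨ T)) ∨ (¬F ∧ (F ∧ T)))
  [1] ¬(¬F ∨ (F ∨ T)) ∧ ¬(¬F ∧ (F ∧ T))
  [2] (¬¬F ∧ ¬(F ∨ T)) ∧ ¬(¬F ∧ (F ∧ T))
  [3] (F ∧ ¬(F ∨ T)) ∧ ¬(¬F ∧ (F ∧ T))
  [4] F ∧ ¬(¬F ∧ (F ∧ T))

Answer: after 4 steps: F ∧ ¬(¬F ∧ (F ∧ T))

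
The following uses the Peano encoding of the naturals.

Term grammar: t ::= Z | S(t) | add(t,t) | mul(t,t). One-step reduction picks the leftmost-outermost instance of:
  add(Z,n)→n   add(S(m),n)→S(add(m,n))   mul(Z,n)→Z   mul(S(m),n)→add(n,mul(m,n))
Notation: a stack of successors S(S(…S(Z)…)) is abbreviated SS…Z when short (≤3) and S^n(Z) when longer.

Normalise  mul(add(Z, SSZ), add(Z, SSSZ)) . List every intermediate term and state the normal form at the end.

Answer: normal form = S^6(Z)  (in 14 steps)

Derivation:
  start: mul(add(Z, SSZ), add(Z, SSSZ))
  [1] mul(SSZ, add(Z, SSSZ))
  [2] add(add(Z, SSSZ), mul(SZ, add(Z, SSSZ)))
  [3] add(SSSZ, mul(SZ, add(Z, SSSZ)))
  [4] S(add(SSZ, mul(SZ, add(Z, SSSZ))))
  [5] S(S(add(SZ, mul(SZ, add(Z, SSSZ)))))
  [6] S(S(S(add(Z, mul(SZ, add(Z, SSSZ))))))
  [7] S(S(S(mul(SZ, add(Z, SSSZ)))))
  [8] S(S(S(add(add(Z, SSSZ), mul(Z, add(Z, SSSZ))))))
  [9] S(S(S(add(SSSZ, mul(Z, add(Z, SSSZ))))))
  [10] S(S(S(S(add(SSZ, mul(Z, add(Z, SSSZ)))))))
  [11] S(S(S(S(S(add(SZ, mul(Z, add(Z, SSSZ))))))))
  [12] S(S(S(S(S(S(add(Z, mul(Z, add(Z, SSSZ)))))))))
  [13] S(S(S(S(S(S(mul(Z, add(Z, SSSZ))))))))
  [14] S^6(Z)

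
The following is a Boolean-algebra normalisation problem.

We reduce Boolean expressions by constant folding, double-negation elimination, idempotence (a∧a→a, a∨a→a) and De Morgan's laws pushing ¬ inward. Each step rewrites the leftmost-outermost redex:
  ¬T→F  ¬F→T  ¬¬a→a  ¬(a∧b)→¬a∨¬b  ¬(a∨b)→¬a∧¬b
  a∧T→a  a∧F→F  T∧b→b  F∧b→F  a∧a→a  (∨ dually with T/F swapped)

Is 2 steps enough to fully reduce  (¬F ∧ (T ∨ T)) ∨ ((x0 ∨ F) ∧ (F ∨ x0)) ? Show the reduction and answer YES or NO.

Answer: NO — after 2 steps the term is (T ∨ T) ∨ ((x0 ∨ F) ∧ (F ∨ x0)), not yet normal

Reduction:
  start: (¬F ∧ (T ∨ T)) ∨ ((x0 ∨ F) ∧ (F ∨ x0))
  [1] (T ∧ (T ∨ T)) ∨ ((x0 ∨ F) ∧ (F ∨ x0))
  [2] (T ∨ T) ∨ ((x0 ∨ F) ∧ (F ∨ x0))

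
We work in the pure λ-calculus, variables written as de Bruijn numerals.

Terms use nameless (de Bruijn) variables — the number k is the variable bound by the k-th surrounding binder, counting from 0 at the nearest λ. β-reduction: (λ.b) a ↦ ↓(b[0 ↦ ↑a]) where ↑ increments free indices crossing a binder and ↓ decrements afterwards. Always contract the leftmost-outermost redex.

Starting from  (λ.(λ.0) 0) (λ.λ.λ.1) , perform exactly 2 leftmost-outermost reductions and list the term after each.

Answer: after 2 steps: λ.λ.λ.1

Reduction:
  start: (λ.(λ.0) 0) (λ.λ.λ.1)
  step 1: (λ.0) (λ.λ.λ.1)
  step 2: λ.λ.λ.1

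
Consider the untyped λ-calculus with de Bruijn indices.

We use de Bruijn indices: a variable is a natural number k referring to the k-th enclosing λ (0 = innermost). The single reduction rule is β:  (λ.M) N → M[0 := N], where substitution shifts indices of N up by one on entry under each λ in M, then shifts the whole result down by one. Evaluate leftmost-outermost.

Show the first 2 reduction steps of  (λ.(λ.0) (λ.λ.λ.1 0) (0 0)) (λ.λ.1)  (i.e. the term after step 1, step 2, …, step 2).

Answer: after 2 steps: (λ.λ.λ.1 0) ((λ.λ.1) (λ.λ.1))

Working:
  start: (λ.(λ.0) (λ.λ.λ.1 0) (0 0)) (λ.λ.1)
  →1  (λ.0) (λ.λ.λ.1 0) ((λ.λ.1) (λ.λ.1))
  →2  (λ.λ.λ.1 0) ((λ.λ.1) (λ.λ.1))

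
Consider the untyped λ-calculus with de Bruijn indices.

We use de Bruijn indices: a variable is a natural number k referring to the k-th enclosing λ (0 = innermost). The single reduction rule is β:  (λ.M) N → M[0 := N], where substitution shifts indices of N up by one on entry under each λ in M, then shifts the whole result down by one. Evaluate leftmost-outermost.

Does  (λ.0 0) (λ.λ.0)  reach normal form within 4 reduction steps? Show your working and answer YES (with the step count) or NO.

  start: (λ.0 0) (λ.λ.0)
  step 1: (λ.λ.0) (λ.λ.0)
  step 2: λ.0

Answer: YES — reaches normal form λ.0 in 2 ≤ 4 steps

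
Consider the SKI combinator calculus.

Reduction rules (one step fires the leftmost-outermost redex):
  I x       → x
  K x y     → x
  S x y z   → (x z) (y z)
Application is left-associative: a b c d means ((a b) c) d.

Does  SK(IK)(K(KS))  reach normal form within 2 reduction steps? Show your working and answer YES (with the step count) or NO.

  start: SK(IK)(K(KS))
  [1] K(K(KS))(IK(K(KS)))
  [2] K(KS)

Answer: YES — reaches normal form K(KS) in 2 ≤ 2 steps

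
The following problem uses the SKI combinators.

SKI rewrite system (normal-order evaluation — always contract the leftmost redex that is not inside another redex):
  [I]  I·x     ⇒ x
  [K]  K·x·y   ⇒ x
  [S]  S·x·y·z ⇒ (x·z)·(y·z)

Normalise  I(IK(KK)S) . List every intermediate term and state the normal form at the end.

  start: I(IK(KK)S)
  →1  IK(KK)S
  →2  K(KK)S
  →3  KK

Answer: normal form = KK  (in 3 steps)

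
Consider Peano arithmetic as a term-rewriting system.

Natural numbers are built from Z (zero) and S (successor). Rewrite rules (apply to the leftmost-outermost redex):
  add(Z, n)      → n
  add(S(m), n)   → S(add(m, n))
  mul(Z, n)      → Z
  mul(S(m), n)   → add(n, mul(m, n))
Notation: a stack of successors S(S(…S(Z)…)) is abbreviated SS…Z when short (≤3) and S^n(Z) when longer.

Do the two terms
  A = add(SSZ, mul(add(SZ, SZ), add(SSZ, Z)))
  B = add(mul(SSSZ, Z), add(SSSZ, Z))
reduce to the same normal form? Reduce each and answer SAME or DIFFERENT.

Answer: DIFFERENT — A ⇓ S^6(Z), B ⇓ SSSZ

Reduction:
Term A:
  start: add(SSZ, mul(add(SZ, SZ), add(SSZ, Z)))
  step 1: S(add(SZ, mul(add(SZ, SZ), add(SSZ, Z))))
  step 2: S(S(add(Z, mul(add(SZ, SZ), add(SSZ, Z)))))
  step 3: S(S(mul(add(SZ, SZ), add(SSZ, Z))))
  step 4: S(S(mul(S(add(Z, SZ)), add(SSZ, Z))))
  step 5: S(S(add(add(SSZ, Z), mul(add(Z, SZ), add(SSZ, Z)))))
  step 6: S(S(add(S(add(SZ, Z)), mul(add(Z, SZ), add(SSZ, Z)))))
  step 7: S(S(S(add(add(SZ, Z), mul(add(Z, SZ), add(SSZ, Z))))))
  step 8: S(S(S(add(S(add(Z, Z)), mul(add(Z, SZ), add(SSZ, Z))))))
  step 9: S(S(S(S(add(add(Z, Z), mul(add(Z, SZ), add(SSZ, Z)))))))
  step 10: S(S(S(S(add(Z, mul(add(Z, SZ), add(SSZ, Z)))))))
  step 11: S(S(S(S(mul(add(Z, SZ), add(SSZ, Z))))))
  step 12: S(S(S(S(mul(SZ, add(SSZ, Z))))))
  step 13: S(S(S(S(add(add(SSZ, Z), mul(Z, add(SSZ, Z)))))))
  step 14: S(S(S(S(add(S(add(SZ, Z)), mul(Z, add(SSZ, Z)))))))
  step 15: S(S(S(S(S(add(add(SZ, Z), mul(Z, add(SSZ, Z))))))))
  step 16: S(S(S(S(S(add(S(add(Z, Z)), mul(Z, add(SSZ, Z))))))))
  step 17: S(S(S(S(S(S(add(add(Z, Z), mul(Z, add(SSZ, Z)))))))))
  step 18: S(S(S(S(S(S(add(Z, mul(Z, add(SSZ, Z)))))))))
  step 19: S(S(S(S(S(S(mul(Z, add(SSZ, Z))))))))
  step 20: S^6(Z)

Term B:
  start: add(mul(SSSZ, Z), add(SSSZ, Z))
  step 1: add(add(Z, mul(SSZ, Z)), add(SSSZ, Z))
  step 2: add(mul(SSZ, Z), add(SSSZ, Z))
  step 3: add(add(Z, mul(SZ, Z)), add(SSSZ, Z))
  step 4: add(mul(SZ, Z), add(SSSZ, Z))
  step 5: add(add(Z, mul(Z, Z)), add(SSSZ, Z))
  step 6: add(mul(Z, Z), add(SSSZ, Z))
  step 7: add(Z, add(SSSZ, Z))
  step 8: add(SSSZ, Z)
  step 9: S(add(SSZ, Z))
  step 10: S(S(add(SZ, Z)))
  step 11: S(S(S(add(Z, Z))))
  step 12: SSSZ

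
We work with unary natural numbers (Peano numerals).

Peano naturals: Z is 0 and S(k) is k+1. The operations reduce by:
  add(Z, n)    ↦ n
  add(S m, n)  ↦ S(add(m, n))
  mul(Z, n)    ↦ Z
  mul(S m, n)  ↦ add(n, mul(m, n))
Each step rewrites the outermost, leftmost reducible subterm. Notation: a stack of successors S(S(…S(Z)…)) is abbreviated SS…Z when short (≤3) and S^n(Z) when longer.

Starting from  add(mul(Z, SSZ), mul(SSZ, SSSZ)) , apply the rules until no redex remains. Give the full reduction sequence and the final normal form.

  start: add(mul(Z, SSZ), mul(SSZ, SSSZ))
  step 1: add(Z, mul(SSZ, SSSZ))
  step 2: mul(SSZ, SSSZ)
  step 3: add(SSSZ, mul(SZ, SSSZ))
  step 4: S(add(SSZ, mul(SZ, SSSZ)))
  step 5: S(S(add(SZ, mul(SZ, SSSZ))))
  step 6: S(S(S(add(Z, mul(SZ, SSSZ)))))
  step 7: S(S(S(mul(SZ, SSSZ))))
  step 8: S(S(S(add(SSSZ, mul(Z, SSSZ)))))
  step 9: S(S(S(S(add(SSZ, mul(Z, SSSZ))))))
  step 10: S(S(S(S(S(add(SZ, mul(Z, SSSZ)))))))
  step 11: S(S(S(S(S(S(add(Z, mul(Z, SSSZ))))))))
  step 12: S(S(S(S(S(S(mul(Z, SSSZ)))))))
  step 13: S^6(Z)

Answer: normal form = S^6(Z)  (in 13 steps)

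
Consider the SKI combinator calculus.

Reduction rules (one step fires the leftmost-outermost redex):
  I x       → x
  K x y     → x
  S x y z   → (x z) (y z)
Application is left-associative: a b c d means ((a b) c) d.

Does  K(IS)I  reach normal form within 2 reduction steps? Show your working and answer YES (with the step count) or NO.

Answer: YES — reaches normal form S in 2 ≤ 2 steps

Working:
  start: K(IS)I
  step 1: IS
  step 2: S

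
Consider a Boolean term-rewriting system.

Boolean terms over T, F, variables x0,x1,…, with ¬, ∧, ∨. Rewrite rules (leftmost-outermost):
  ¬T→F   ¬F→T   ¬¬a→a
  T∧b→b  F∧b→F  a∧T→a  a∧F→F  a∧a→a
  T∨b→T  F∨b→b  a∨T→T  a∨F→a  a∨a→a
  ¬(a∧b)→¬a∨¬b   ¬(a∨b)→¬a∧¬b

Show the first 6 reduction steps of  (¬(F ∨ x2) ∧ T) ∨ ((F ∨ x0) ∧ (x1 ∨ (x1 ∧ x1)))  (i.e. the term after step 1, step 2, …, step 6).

  start: (¬(F ∨ x2) ∧ T) ∨ ((F ∨ x0) ∧ (x1 ∨ (x1 ∧ x1)))
  [1] ¬(F ∨ x2) ∨ ((F ∨ x0) ∧ (x1 ∨ (x1 ∧ x1)))
  [2] (¬F ∧ ¬x2) ∨ ((F ∨ x0) ∧ (x1 ∨ (x1 ∧ x1)))
  [3] (T ∧ ¬x2) ∨ ((F ∨ x0) ∧ (x1 ∨ (x1 ∧ x1)))
  [4] ¬x2 ∨ ((F ∨ x0) ∧ (x1 ∨ (x1 ∧ x1)))
  [5] ¬x2 ∨ (x0 ∧ (x1 ∨ (x1 ∧ x1)))
  [6] ¬x2 ∨ (x0 ∧ (x1 ∨ x1))

Answer: after 6 steps: ¬x2 ∨ (x0 ∧ (x1 ∨ x1))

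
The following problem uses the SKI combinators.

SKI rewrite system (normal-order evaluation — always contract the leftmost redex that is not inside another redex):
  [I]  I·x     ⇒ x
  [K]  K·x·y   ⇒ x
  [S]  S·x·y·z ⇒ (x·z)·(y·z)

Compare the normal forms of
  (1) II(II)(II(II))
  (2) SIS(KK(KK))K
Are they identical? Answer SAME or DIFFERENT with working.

Answer: DIFFERENT — A ⇓ I, B ⇓ SK

Derivation:
Term A:
  start: II(II)(II(II))
  [1] I(II)(II(II))
  [2] II(II(II))
  [3] I(II(II))
  [4] II(II)
  [5] I(II)
  [6] II
  [7] I

Term B:
  start: SIS(KK(KK))K
  [1] I(KK(KK))(S(KK(KK)))K
  [2] KK(KK)(S(KK(KK)))K
  [3] K(S(KK(KK)))K
  [4] S(KK(KK))
  [5] SK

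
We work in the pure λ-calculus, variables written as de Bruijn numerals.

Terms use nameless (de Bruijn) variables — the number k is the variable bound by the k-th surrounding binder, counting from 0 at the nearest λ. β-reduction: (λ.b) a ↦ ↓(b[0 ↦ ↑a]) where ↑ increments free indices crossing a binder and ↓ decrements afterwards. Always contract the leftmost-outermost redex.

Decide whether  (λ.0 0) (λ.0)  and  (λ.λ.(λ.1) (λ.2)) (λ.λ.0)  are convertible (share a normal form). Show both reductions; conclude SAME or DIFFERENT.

Term A:
  start: (λ.0 0) (λ.0)
  →1  (λ.0) (λ.0)
  →2  λ.0

Term B:
  start: (λ.λ.(λ.1) (λ.2)) (λ.λ.0)
  →1  λ.(λ.1) (λ.λ.λ.0)
  →2  λ.0

Answer: SAME — A ⇓ λ.0, B ⇓ λ.0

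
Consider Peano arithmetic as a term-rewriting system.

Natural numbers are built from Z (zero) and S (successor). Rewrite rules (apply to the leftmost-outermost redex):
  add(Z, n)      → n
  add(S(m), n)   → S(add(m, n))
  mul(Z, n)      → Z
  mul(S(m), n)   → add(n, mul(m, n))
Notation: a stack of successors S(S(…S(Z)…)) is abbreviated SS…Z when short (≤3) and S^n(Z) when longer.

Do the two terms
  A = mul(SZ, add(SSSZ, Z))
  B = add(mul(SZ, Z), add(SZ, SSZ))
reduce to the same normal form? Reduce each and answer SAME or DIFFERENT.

Answer: SAME — A ⇓ SSSZ, B ⇓ SSSZ

Working:
Term A:
  start: mul(SZ, add(SSSZ, Z))
  step 1: add(add(SSSZ, Z), mul(Z, add(SSSZ, Z)))
  step 2: add(S(add(SSZ, Z)), mul(Z, add(SSSZ, Z)))
  step 3: S(add(add(SSZ, Z), mul(Z, add(SSSZ, Z))))
  step 4: S(add(S(add(SZ, Z)), mul(Z, add(SSSZ, Z))))
  step 5: S(S(add(add(SZ, Z), mul(Z, add(SSSZ, Z)))))
  step 6: S(S(add(S(add(Z, Z)), mul(Z, add(SSSZ, Z)))))
  step 7: S(S(S(add(add(Z, Z), mul(Z, add(SSSZ, Z))))))
  step 8: S(S(S(add(Z, mul(Z, add(SSSZ, Z))))))
  step 9: S(S(S(mul(Z, add(SSSZ, Z)))))
  step 10: SSSZ

Term B:
  start: add(mul(SZ, Z), add(SZ, SSZ))
  step 1: add(add(Z, mul(Z, Z)), add(SZ, SSZ))
  step 2: add(mul(Z, Z), add(SZ, SSZ))
  step 3: add(Z, add(SZ, SSZ))
  step 4: add(SZ, SSZ)
  step 5: S(add(Z, SSZ))
  step 6: SSSZ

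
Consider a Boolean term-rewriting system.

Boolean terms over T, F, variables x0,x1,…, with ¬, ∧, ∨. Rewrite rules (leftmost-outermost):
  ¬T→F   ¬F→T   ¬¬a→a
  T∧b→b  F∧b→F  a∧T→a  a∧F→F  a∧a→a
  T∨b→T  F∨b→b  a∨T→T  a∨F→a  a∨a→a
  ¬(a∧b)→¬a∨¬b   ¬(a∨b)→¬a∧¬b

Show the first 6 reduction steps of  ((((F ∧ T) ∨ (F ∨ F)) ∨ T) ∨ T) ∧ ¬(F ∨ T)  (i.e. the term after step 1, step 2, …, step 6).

  start: ((((F ∧ T) ∨ (F ∨ F)) ∨ T) ∨ T) ∧ ¬(F ∨ T)
  step 1: T ∧ ¬(F ∨ T)
  step 2: ¬(F ∨ T)
  step 3: ¬F ∧ ¬T
  step 4: T ∧ ¬T
  step 5: ¬T
  step 6: F

Answer: after 6 steps: F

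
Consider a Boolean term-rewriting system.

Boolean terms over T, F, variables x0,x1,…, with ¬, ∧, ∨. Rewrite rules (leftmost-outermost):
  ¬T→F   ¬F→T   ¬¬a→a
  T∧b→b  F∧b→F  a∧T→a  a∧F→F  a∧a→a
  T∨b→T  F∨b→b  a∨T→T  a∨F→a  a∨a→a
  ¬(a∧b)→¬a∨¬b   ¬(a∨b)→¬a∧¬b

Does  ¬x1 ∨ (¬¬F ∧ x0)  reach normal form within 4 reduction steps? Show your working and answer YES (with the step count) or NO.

Answer: YES — reaches normal form ¬x1 in 3 ≤ 4 steps

Working:
  start: ¬x1 ∨ (¬¬F ∧ x0)
  [1] ¬x1 ∨ (F ∧ x0)
  [2] ¬x1 ∨ F
  [3] ¬x1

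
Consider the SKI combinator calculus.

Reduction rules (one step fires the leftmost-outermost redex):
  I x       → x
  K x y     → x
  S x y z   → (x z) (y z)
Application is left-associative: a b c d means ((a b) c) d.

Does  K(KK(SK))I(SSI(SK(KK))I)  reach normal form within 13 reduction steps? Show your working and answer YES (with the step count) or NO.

Answer: YES — reaches normal form KI in 10 ≤ 13 steps

Working:
  start: K(KK(SK))I(SSI(SK(KK))I)
  →1  KK(SK)(SSI(SK(KK))I)
  →2  K(SSI(SK(KK))I)
  →3  K(S(SK(KK))(I(SK(KK)))I)
  →4  K(SK(KK)I(I(SK(KK))I))
  →5  K(KI(KKI)(I(SK(KK))I))
  →6  K(I(I(SK(KK))I))
  →7  K(I(SK(KK))I)
  →8  K(SK(KK)I)
  →9  K(KI(KKI))
  →10  KI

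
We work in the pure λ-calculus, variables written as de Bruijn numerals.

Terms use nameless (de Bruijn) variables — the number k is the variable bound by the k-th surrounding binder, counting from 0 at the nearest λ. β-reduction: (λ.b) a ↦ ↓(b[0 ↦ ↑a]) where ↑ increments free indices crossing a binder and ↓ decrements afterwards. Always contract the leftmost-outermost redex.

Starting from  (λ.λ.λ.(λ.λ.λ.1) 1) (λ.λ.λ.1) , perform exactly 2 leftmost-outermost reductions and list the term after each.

  start: (λ.λ.λ.(λ.λ.λ.1) 1) (λ.λ.λ.1)
  step 1: λ.λ.(λ.λ.λ.1) 1
  step 2: λ.λ.λ.λ.1

Answer: after 2 steps: λ.λ.λ.λ.1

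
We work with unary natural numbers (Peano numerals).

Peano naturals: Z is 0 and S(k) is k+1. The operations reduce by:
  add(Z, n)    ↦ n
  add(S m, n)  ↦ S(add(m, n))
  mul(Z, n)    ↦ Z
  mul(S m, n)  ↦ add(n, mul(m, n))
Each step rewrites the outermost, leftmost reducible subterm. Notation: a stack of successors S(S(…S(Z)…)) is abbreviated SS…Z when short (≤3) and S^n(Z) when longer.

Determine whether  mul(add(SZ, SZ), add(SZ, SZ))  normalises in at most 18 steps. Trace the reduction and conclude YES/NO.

Answer: YES — reaches normal form S^4(Z) in 15 ≤ 18 steps

Derivation:
  start: mul(add(SZ, SZ), add(SZ, SZ))
  step 1: mul(S(add(Z, SZ)), add(SZ, SZ))
  step 2: add(add(SZ, SZ), mul(add(Z, SZ), add(SZ, SZ)))
  step 3: add(S(add(Z, SZ)), mul(add(Z, SZ), add(SZ, SZ)))
  step 4: S(add(add(Z, SZ), mul(add(Z, SZ), add(SZ, SZ))))
  step 5: S(add(SZ, mul(add(Z, SZ), add(SZ, SZ))))
  step 6: S(S(add(Z, mul(add(Z, SZ), add(SZ, SZ)))))
  step 7: S(S(mul(add(Z, SZ), add(SZ, SZ))))
  step 8: S(S(mul(SZ, add(SZ, SZ))))
  step 9: S(S(add(add(SZ, SZ), mul(Z, add(SZ, SZ)))))
  step 10: S(S(add(S(add(Z, SZ)), mul(Z, add(SZ, SZ)))))
  step 11: S(S(S(add(add(Z, SZ), mul(Z, add(SZ, SZ))))))
  step 12: S(S(S(add(SZ, mul(Z, add(SZ, SZ))))))
  step 13: S(S(S(S(add(Z, mul(Z, add(SZ, SZ)))))))
  step 14: S(S(S(S(mul(Z, add(SZ, SZ))))))
  step 15: S^4(Z)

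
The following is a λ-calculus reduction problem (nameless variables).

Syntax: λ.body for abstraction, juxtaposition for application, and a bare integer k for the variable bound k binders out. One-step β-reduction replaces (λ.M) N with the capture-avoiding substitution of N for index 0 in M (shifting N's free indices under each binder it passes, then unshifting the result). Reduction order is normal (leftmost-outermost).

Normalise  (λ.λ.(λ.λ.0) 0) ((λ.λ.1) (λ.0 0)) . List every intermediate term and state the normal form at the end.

  start: (λ.λ.(λ.λ.0) 0) ((λ.λ.1) (λ.0 0))
  step 1: λ.(λ.λ.0) 0
  step 2: λ.λ.0

Answer: normal form = λ.λ.0  (in 2 steps)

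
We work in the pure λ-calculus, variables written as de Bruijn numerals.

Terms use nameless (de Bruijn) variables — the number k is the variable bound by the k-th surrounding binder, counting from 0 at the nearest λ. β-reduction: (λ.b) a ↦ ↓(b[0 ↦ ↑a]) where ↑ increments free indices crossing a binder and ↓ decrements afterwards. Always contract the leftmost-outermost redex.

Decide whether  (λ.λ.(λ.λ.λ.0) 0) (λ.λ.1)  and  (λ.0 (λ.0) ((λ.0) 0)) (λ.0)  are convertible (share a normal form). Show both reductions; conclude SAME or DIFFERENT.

Answer: DIFFERENT — A ⇓ λ.λ.λ.0, B ⇓ λ.0

Derivation:
Term A:
  start: (λ.λ.(λ.λ.λ.0) 0) (λ.λ.1)
  →1  λ.(λ.λ.λ.0) 0
  →2  λ.λ.λ.0

Term B:
  start: (λ.0 (λ.0) ((λ.0) 0)) (λ.0)
  →1  (λ.0) (λ.0) ((λ.0) (λ.0))
  →2  (λ.0) ((λ.0) (λ.0))
  →3  (λ.0) (λ.0)
  →4  λ.0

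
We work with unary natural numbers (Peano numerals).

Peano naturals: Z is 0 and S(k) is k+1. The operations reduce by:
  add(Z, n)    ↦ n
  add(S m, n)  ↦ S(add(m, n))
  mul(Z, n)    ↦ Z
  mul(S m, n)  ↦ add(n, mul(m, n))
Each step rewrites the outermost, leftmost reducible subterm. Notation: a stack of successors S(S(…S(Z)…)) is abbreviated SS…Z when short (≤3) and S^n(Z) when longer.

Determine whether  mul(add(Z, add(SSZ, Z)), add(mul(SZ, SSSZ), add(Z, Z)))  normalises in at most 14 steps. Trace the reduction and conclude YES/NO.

Answer: NO — after 14 steps the term is S(S(S(add(add(mul(Z, SSSZ), add(Z, Z)), mul(add(SZ, Z), add(mul(SZ, SSSZ), add(Z, Z))))))), not yet normal

Reduction:
  start: mul(add(Z, add(SSZ, Z)), add(mul(SZ, SSSZ), add(Z, Z)))
  step 1: mul(add(SSZ, Z), add(mul(SZ, SSSZ), add(Z, Z)))
  step 2: mul(S(add(SZ, Z)), add(mul(SZ, SSSZ), add(Z, Z)))
  step 3: add(add(mul(SZ, SSSZ), add(Z, Z)), mul(add(SZ, Z), add(mul(SZ, SSSZ), add(Z, Z))))
  step 4: add(add(add(SSSZ, mul(Z, SSSZ)), add(Z, Z)), mul(add(SZ, Z), add(mul(SZ, SSSZ), add(Z, Z))))
  step 5: add(add(S(add(SSZ, mul(Z, SSSZ))), add(Z, Z)), mul(add(SZ, Z), add(mul(SZ, SSSZ), add(Z, Z))))
  step 6: add(S(add(add(SSZ, mul(Z, SSSZ)), add(Z, Z))), mul(add(SZ, Z), add(mul(SZ, SSSZ), add(Z, Z))))
  step 7: S(add(add(add(SSZ, mul(Z, SSSZ)), add(Z, Z)), mul(add(SZ, Z), add(mul(SZ, SSSZ), add(Z, Z)))))
  step 8: S(add(add(S(add(SZ, mul(Z, SSSZ))), add(Z, Z)), mul(add(SZ, Z), add(mul(SZ, SSSZ), add(Z, Z)))))
  step 9: S(add(S(add(add(SZ, mul(Z, SSSZ)), add(Z, Z))), mul(add(SZ, Z), add(mul(SZ, SSSZ), add(Z, Z)))))
  step 10: S(S(add(add(add(SZ, mul(Z, SSSZ)), add(Z, Z)), mul(add(SZ, Z), add(mul(SZ, SSSZ), add(Z, Z))))))
  step 11: S(S(add(add(S(add(Z, mul(Z, SSSZ))), add(Z, Z)), mul(add(SZ, Z), add(mul(SZ, SSSZ), add(Z, Z))))))
  step 12: S(S(add(S(add(add(Z, mul(Z, SSSZ)), add(Z, Z))), mul(add(SZ, Z), add(mul(SZ, SSSZ), add(Z, Z))))))
  step 13: S(S(S(add(add(add(Z, mul(Z, SSSZ)), add(Z, Z)), mul(add(SZ, Z), add(mul(SZ, SSSZ), add(Z, Z)))))))
  step 14: S(S(S(add(add(mul(Z, SSSZ), add(Z, Z)), mul(add(SZ, Z), add(mul(SZ, SSSZ), add(Z, Z)))))))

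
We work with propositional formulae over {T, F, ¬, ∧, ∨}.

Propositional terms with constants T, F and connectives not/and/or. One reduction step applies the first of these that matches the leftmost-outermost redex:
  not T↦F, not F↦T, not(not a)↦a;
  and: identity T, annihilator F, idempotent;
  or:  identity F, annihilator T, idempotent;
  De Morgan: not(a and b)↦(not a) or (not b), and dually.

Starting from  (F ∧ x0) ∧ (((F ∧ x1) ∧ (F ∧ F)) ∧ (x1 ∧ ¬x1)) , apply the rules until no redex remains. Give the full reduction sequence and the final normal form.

Answer: normal form = F  (in 2 steps)

Reduction:
  start: (F ∧ x0) ∧ (((F ∧ x1) ∧ (F ∧ F)) ∧ (x1 ∧ ¬x1))
  →1  F ∧ (((F ∧ x1) ∧ (F ∧ F)) ∧ (x1 ∧ ¬x1))
  →2  F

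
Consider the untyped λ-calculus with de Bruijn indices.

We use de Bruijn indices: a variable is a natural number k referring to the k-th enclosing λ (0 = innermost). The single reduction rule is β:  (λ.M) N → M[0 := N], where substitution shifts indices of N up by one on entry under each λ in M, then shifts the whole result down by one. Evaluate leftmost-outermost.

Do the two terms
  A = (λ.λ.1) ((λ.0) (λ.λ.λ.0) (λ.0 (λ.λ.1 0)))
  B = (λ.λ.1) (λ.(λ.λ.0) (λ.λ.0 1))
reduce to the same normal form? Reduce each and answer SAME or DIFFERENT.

Answer: SAME — A ⇓ λ.λ.λ.0, B ⇓ λ.λ.λ.0

Reduction:
Term A:
  start: (λ.λ.1) ((λ.0) (λ.λ.λ.0) (λ.0 (λ.λ.1 0)))
  [1] λ.(λ.0) (λ.λ.λ.0) (λ.0 (λ.λ.1 0))
  [2] λ.(λ.λ.λ.0) (λ.0 (λ.λ.1 0))
  [3] λ.λ.λ.0

Term B:
  start: (λ.λ.1) (λ.(λ.λ.0) (λ.λ.0 1))
  [1] λ.λ.(λ.λ.0) (λ.λ.0 1)
  [2] λ.λ.λ.0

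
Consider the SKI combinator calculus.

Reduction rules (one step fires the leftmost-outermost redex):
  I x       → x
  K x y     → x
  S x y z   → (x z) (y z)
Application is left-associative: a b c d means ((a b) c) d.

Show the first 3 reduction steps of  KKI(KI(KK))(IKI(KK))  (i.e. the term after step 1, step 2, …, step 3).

  start: KKI(KI(KK))(IKI(KK))
  [1] K(KI(KK))(IKI(KK))
  [2] KI(KK)
  [3] I

Answer: after 3 steps: I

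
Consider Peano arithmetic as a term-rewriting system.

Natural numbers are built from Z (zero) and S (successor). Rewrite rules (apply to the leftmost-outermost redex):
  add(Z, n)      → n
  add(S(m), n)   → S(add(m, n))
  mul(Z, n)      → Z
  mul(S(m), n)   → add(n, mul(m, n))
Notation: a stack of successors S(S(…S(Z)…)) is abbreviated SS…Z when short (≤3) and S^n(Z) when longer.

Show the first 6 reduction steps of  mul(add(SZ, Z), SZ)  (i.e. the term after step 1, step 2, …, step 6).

Answer: after 6 steps: SZ

Working:
  start: mul(add(SZ, Z), SZ)
  step 1: mul(S(add(Z, Z)), SZ)
  step 2: add(SZ, mul(add(Z, Z), SZ))
  step 3: S(add(Z, mul(add(Z, Z), SZ)))
  step 4: S(mul(add(Z, Z), SZ))
  step 5: S(mul(Z, SZ))
  step 6: SZ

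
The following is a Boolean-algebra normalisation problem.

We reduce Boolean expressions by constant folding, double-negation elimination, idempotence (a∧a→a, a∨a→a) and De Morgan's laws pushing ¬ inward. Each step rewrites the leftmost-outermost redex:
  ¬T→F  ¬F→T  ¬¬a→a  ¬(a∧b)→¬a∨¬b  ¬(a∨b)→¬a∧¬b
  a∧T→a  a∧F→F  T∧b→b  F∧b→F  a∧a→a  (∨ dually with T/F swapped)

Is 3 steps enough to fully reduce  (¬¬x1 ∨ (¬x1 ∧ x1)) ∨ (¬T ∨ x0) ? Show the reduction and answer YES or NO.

Answer: YES — reaches normal form (x1 ∨ (¬x1 ∧ x1)) ∨ x0 in 3 ≤ 3 steps

Working:
  start: (¬¬x1 ∨ (¬x1 ∧ x1)) ∨ (¬T ∨ x0)
  [1] (x1 ∨ (¬x1 ∧ x1)) ∨ (¬T ∨ x0)
  [2] (x1 ∨ (¬x1 ∧ x1)) ∨ (F ∨ x0)
  [3] (x1 ∨ (¬x1 ∧ x1)) ∨ x0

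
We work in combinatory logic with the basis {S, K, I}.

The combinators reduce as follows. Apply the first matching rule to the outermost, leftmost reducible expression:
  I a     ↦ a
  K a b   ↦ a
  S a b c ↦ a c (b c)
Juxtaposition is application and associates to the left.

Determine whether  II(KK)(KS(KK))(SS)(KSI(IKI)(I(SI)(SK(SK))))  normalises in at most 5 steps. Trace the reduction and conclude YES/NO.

  start: II(KK)(KS(KK))(SS)(KSI(IKI)(I(SI)(SK(SK))))
  [1] I(KK)(KS(KK))(SS)(KSI(IKI)(I(SI)(SK(SK))))
  [2] KK(KS(KK))(SS)(KSI(IKI)(I(SI)(SK(SK))))
  [3] K(SS)(KSI(IKI)(I(SI)(SK(SK))))
  [4] SS

Answer: YES — reaches normal form SS in 4 ≤ 5 steps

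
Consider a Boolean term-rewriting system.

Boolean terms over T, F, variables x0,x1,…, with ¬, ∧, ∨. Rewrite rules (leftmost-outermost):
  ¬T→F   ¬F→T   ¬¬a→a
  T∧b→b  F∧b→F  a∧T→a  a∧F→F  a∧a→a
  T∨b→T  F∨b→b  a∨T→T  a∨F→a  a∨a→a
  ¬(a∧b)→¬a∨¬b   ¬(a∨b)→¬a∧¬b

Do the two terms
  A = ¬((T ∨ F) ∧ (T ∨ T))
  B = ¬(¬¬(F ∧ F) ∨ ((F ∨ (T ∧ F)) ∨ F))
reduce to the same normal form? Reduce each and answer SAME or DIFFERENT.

Answer: DIFFERENT — A ⇓ F, B ⇓ T

Working:
Term A:
  start: ¬((T ∨ F) ∧ (T ∨ T))
  →1  ¬(T ∨ F) ∨ ¬(T ∨ T)
  →2  (¬T ∧ ¬F) ∨ ¬(T ∨ T)
  →3  (F ∧ ¬F) ∨ ¬(T ∨ T)
  →4  F ∨ ¬(T ∨ T)
  →5  ¬(T ∨ T)
  →6  ¬T ∧ ¬T
  →7  ¬T
  →8  F

Term B:
  start: ¬(¬¬(F ∧ F) ∨ ((F ∨ (T ∧ F)) ∨ F))
  →1  ¬¬¬(F ∧ F) ∧ ¬((F ∨ (T ∧ F)) ∨ F)
  →2  ¬(F ∧ F) ∧ ¬((F ∨ (T ∧ F)) ∨ F)
  →3  (¬F ∨ ¬F) ∧ ¬((F ∨ (T ∧ F)) ∨ F)
  →4  ¬F ∧ ¬((F ∨ (T ∧ F)) ∨ F)
  →5  T ∧ ¬((F ∨ (T ∧ F)) ∨ F)
  →6  ¬((F ∨ (T ∧ F)) ∨ F)
  →7  ¬(F ∨ (T ∧ F)) ∧ ¬F
  →8  (¬F ∧ ¬(T ∧ F)) ∧ ¬F
  →9  (T ∧ ¬(T ∧ F)) ∧ ¬F
  →10  ¬(T ∧ F) ∧ ¬F
  →11  (¬T ∨ ¬F) ∧ ¬F
  →12  (F ∨ ¬F) ∧ ¬F
  →13  ¬F ∧ ¬F
  →14  ¬F
  →15  T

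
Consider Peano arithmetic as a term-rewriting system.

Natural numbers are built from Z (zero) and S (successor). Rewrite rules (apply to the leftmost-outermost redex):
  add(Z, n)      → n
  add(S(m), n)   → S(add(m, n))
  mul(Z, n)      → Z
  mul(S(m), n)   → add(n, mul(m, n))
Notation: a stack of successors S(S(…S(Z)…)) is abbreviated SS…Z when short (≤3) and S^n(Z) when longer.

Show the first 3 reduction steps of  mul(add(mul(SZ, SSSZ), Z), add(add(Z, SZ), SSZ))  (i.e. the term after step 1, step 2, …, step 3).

Answer: after 3 steps: mul(S(add(add(SSZ, mul(Z, SSSZ)), Z)), add(add(Z, SZ), SSZ))

Derivation:
  start: mul(add(mul(SZ, SSSZ), Z), add(add(Z, SZ), SSZ))
  [1] mul(add(add(SSSZ, mul(Z, SSSZ)), Z), add(add(Z, SZ), SSZ))
  [2] mul(add(S(add(SSZ, mul(Z, SSSZ))), Z), add(add(Z, SZ), SSZ))
  [3] mul(S(add(add(SSZ, mul(Z, SSSZ)), Z)), add(add(Z, SZ), SSZ))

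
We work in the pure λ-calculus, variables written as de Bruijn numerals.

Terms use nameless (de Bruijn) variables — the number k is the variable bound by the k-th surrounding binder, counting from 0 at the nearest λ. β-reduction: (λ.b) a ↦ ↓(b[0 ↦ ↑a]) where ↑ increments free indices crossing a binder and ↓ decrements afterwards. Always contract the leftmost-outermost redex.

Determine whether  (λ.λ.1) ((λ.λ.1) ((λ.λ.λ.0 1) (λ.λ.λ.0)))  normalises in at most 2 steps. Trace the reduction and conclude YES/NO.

  start: (λ.λ.1) ((λ.λ.1) ((λ.λ.λ.0 1) (λ.λ.λ.0)))
  [1] λ.(λ.λ.1) ((λ.λ.λ.0 1) (λ.λ.λ.0))
  [2] λ.λ.(λ.λ.λ.0 1) (λ.λ.λ.0)

Answer: NO — after 2 steps the term is λ.λ.(λ.λ.λ.0 1) (λ.λ.λ.0), not yet normal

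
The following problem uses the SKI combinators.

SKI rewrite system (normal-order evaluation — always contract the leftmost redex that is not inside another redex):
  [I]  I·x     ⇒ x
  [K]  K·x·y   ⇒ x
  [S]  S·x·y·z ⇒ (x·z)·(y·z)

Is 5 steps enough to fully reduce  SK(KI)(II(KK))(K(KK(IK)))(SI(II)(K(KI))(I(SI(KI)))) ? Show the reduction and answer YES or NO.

Answer: NO — after 5 steps the term is K(SI(II)(K(KI))(I(SI(KI)))), not yet normal

Working:
  start: SK(KI)(II(KK))(K(KK(IK)))(SI(II)(K(KI))(I(SI(KI))))
  →1  K(II(KK))(KI(II(KK)))(K(KK(IK)))(SI(II)(K(KI))(I(SI(KI))))
  →2  II(KK)(K(KK(IK)))(SI(II)(K(KI))(I(SI(KI))))
  →3  I(KK)(K(KK(IK)))(SI(II)(K(KI))(I(SI(KI))))
  →4  KK(K(KK(IK)))(SI(II)(K(KI))(I(SI(KI))))
  →5  K(SI(II)(K(KI))(I(SI(KI))))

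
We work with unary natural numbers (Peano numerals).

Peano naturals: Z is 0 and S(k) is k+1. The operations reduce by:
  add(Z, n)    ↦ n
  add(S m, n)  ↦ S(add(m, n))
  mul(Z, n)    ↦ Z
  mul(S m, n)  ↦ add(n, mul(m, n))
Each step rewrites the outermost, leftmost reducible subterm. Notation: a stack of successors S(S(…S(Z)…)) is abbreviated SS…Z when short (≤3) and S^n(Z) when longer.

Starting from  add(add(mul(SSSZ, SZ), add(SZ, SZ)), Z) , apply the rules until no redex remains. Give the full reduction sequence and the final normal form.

  start: add(add(mul(SSSZ, SZ), add(SZ, SZ)), Z)
  →1  add(add(add(SZ, mul(SSZ, SZ)), add(SZ, SZ)), Z)
  →2  add(add(S(add(Z, mul(SSZ, SZ))), add(SZ, SZ)), Z)
  →3  add(S(add(add(Z, mul(SSZ, SZ)), add(SZ, SZ))), Z)
  →4  S(add(add(add(Z, mul(SSZ, SZ)), add(SZ, SZ)), Z))
  →5  S(add(add(mul(SSZ, SZ), add(SZ, SZ)), Z))
  →6  S(add(add(add(SZ, mul(SZ, SZ)), add(SZ, SZ)), Z))
  →7  S(add(add(S(add(Z, mul(SZ, SZ))), add(SZ, SZ)), Z))
  →8  S(add(S(add(add(Z, mul(SZ, SZ)), add(SZ, SZ))), Z))
  →9  S(S(add(add(add(Z, mul(SZ, SZ)), add(SZ, SZ)), Z)))
  →10  S(S(add(add(mul(SZ, SZ), add(SZ, SZ)), Z)))
  →11  S(S(add(add(add(SZ, mul(Z, SZ)), add(SZ, SZ)), Z)))
  →12  S(S(add(add(S(add(Z, mul(Z, SZ))), add(SZ, SZ)), Z)))
  →13  S(S(add(S(add(add(Z, mul(Z, SZ)), add(SZ, SZ))), Z)))
  →14  S(S(S(add(add(add(Z, mul(Z, SZ)), add(SZ, SZ)), Z))))
  →15  S(S(S(add(add(mul(Z, SZ), add(SZ, SZ)), Z))))
  →16  S(S(S(add(add(Z, add(SZ, SZ)), Z))))
  →17  S(S(S(add(add(SZ, SZ), Z))))
  →18  S(S(S(add(S(add(Z, SZ)), Z))))
  →19  S(S(S(S(add(add(Z, SZ), Z)))))
  →20  S(S(S(S(add(SZ, Z)))))
  →21  S(S(S(S(S(add(Z, Z))))))
  →22  S^5(Z)

Answer: normal form = S^5(Z)  (in 22 steps)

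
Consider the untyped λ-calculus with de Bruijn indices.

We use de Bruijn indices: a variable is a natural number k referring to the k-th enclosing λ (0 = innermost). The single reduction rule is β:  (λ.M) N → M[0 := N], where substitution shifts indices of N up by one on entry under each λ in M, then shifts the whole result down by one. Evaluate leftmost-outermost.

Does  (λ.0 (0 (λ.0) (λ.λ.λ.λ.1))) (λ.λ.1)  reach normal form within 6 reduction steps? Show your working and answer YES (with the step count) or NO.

Answer: YES — reaches normal form λ.λ.0 in 4 ≤ 6 steps

Reduction:
  start: (λ.0 (0 (λ.0) (λ.λ.λ.λ.1))) (λ.λ.1)
  step 1: (λ.λ.1) ((λ.λ.1) (λ.0) (λ.λ.λ.λ.1))
  step 2: λ.(λ.λ.1) (λ.0) (λ.λ.λ.λ.1)
  step 3: λ.(λ.λ.0) (λ.λ.λ.λ.1)
  step 4: λ.λ.0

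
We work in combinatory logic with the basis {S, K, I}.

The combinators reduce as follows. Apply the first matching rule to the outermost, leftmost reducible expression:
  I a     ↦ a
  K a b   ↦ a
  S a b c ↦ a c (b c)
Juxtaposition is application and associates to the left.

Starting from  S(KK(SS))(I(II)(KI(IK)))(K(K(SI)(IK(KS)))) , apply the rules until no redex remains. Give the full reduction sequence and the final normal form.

Answer: normal form = K(SI)  (in 4 steps)

Working:
  start: S(KK(SS))(I(II)(KI(IK)))(K(K(SI)(IK(KS))))
  step 1: KK(SS)(K(K(SI)(IK(KS))))(I(II)(KI(IK))(K(K(SI)(IK(KS)))))
  step 2: K(K(K(SI)(IK(KS))))(I(II)(KI(IK))(K(K(SI)(IK(KS)))))
  step 3: K(K(SI)(IK(KS)))
  step 4: K(SI)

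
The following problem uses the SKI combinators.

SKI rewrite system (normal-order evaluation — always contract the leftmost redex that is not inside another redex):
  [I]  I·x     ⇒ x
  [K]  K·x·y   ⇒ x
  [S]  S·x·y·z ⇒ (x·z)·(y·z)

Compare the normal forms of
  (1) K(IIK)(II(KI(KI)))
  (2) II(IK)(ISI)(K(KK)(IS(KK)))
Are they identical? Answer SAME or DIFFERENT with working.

Term A:
  start: K(IIK)(II(KI(KI)))
  [1] IIK
  [2] IK
  [3] K

Term B:
  start: II(IK)(ISI)(K(KK)(IS(KK)))
  [1] I(IK)(ISI)(K(KK)(IS(KK)))
  [2] IK(ISI)(K(KK)(IS(KK)))
  [3] K(ISI)(K(KK)(IS(KK)))
  [4] ISI
  [5] SI

Answer: DIFFERENT — A ⇓ K, B ⇓ SI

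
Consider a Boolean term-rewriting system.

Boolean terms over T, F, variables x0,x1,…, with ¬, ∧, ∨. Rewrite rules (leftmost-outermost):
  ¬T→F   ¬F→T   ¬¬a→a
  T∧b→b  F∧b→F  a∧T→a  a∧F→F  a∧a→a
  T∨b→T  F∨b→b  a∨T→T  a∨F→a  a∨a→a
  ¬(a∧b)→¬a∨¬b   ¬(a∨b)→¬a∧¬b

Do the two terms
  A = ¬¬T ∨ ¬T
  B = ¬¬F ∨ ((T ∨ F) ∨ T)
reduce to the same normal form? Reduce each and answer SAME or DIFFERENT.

Term A:
  start: ¬¬T ∨ ¬T
  step 1: T ∨ ¬T
  step 2: T

Term B:
  start: ¬¬F ∨ ((T ∨ F) ∨ T)
  step 1: F ∨ ((T ∨ F) ∨ T)
  step 2: (T ∨ F) ∨ T
  step 3: T

Answer: SAME — A ⇓ T, B ⇓ T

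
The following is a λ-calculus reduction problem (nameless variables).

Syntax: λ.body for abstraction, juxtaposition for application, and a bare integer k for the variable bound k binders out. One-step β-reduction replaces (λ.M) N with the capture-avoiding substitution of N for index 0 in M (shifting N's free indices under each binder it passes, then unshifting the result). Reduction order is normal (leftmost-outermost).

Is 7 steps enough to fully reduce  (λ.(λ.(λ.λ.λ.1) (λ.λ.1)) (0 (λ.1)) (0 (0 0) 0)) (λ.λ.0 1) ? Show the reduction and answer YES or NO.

Answer: NO — after 7 steps the term is λ.λ.0 ((λ.λ.0 1) (λ.λ.0 1)), not yet normal

Derivation:
  start: (λ.(λ.(λ.λ.λ.1) (λ.λ.1)) (0 (λ.1)) (0 (0 0) 0)) (λ.λ.0 1)
  [1] (λ.(λ.λ.λ.1) (λ.λ.1)) ((λ.λ.0 1) (λ.λ.λ.0 1)) ((λ.λ.0 1) ((λ.λ.0 1) (λ.λ.0 1)) (λ.λ.0 1))
  [2] (λ.λ.λ.1) (λ.λ.1) ((λ.λ.0 1) ((λ.λ.0 1) (λ.λ.0 1)) (λ.λ.0 1))
  [3] (λ.λ.1) ((λ.λ.0 1) ((λ.λ.0 1) (λ.λ.0 1)) (λ.λ.0 1))
  [4] λ.(λ.λ.0 1) ((λ.λ.0 1) (λ.λ.0 1)) (λ.λ.0 1)
  [5] λ.(λ.0 ((λ.λ.0 1) (λ.λ.0 1))) (λ.λ.0 1)
  [6] λ.(λ.λ.0 1) ((λ.λ.0 1) (λ.λ.0 1))
  [7] λ.λ.0 ((λ.λ.0 1) (λ.λ.0 1))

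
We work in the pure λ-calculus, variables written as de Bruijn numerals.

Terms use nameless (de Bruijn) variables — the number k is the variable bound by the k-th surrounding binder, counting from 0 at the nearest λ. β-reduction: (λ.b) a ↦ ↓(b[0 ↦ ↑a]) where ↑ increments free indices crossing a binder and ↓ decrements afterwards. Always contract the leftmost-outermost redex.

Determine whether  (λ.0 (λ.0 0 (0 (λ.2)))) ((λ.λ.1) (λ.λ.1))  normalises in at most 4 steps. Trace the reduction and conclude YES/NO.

  start: (λ.0 (λ.0 0 (0 (λ.2)))) ((λ.λ.1) (λ.λ.1))
  step 1: (λ.λ.1) (λ.λ.1) (λ.0 0 (0 (λ.(λ.λ.1) (λ.λ.1))))
  step 2: (λ.λ.λ.1) (λ.0 0 (0 (λ.(λ.λ.1) (λ.λ.1))))
  step 3: λ.λ.1

Answer: YES — reaches normal form λ.λ.1 in 3 ≤ 4 steps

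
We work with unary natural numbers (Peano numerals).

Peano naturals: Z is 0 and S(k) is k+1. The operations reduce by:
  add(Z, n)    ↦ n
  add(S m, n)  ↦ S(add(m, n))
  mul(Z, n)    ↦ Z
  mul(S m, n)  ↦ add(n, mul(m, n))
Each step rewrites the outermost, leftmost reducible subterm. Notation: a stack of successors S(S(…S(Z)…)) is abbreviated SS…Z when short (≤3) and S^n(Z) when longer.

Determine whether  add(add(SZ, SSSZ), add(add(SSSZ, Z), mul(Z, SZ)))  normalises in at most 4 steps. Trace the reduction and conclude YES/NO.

Answer: NO — after 4 steps the term is S(S(add(SSZ, add(add(SSSZ, Z), mul(Z, SZ))))), not yet normal

Reduction:
  start: add(add(SZ, SSSZ), add(add(SSSZ, Z), mul(Z, SZ)))
  [1] add(S(add(Z, SSSZ)), add(add(SSSZ, Z), mul(Z, SZ)))
  [2] S(add(add(Z, SSSZ), add(add(SSSZ, Z), mul(Z, SZ))))
  [3] S(add(SSSZ, add(add(SSSZ, Z), mul(Z, SZ))))
  [4] S(S(add(SSZ, add(add(SSSZ, Z), mul(Z, SZ)))))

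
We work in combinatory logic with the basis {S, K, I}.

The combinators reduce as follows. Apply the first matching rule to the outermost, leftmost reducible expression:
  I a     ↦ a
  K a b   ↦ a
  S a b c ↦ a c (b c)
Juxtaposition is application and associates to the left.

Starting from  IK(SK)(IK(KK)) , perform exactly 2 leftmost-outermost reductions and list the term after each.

Answer: after 2 steps: SK

Working:
  start: IK(SK)(IK(KK))
  [1] K(SK)(IK(KK))
  [2] SK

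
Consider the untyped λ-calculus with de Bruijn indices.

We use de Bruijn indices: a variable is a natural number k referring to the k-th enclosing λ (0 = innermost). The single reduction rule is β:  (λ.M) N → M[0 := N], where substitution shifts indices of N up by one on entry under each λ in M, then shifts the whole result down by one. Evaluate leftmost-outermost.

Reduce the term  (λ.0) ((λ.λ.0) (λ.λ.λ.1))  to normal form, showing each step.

  start: (λ.0) ((λ.λ.0) (λ.λ.λ.1))
  [1] (λ.λ.0) (λ.λ.λ.1)
  [2] λ.0

Answer: normal form = λ.0  (in 2 steps)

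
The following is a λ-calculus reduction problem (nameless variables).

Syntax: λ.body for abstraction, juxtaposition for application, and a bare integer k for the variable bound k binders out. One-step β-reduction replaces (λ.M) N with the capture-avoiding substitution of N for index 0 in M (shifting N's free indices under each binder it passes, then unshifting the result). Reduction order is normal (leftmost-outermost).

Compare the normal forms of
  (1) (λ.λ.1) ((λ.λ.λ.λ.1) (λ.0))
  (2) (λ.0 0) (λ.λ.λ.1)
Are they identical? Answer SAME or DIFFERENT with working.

Term A:
  start: (λ.λ.1) ((λ.λ.λ.λ.1) (λ.0))
  →1  λ.(λ.λ.λ.λ.1) (λ.0)
  →2  λ.λ.λ.λ.1

Term B:
  start: (λ.0 0) (λ.λ.λ.1)
  →1  (λ.λ.λ.1) (λ.λ.λ.1)
  →2  λ.λ.1

Answer: DIFFERENT — A ⇓ λ.λ.λ.λ.1, B ⇓ λ.λ.1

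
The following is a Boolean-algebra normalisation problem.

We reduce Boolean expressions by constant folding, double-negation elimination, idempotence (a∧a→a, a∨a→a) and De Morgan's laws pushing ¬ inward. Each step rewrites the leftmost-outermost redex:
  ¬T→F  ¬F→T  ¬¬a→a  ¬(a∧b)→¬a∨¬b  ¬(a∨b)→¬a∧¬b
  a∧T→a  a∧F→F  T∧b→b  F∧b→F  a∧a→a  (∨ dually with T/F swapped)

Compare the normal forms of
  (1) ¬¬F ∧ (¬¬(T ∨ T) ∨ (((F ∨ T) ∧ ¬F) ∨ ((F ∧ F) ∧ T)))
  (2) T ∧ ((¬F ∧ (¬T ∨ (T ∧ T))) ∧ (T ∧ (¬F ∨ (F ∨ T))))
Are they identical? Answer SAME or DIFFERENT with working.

Term A:
  start: ¬¬F ∧ (¬¬(T ∨ T) ∨ (((F ∨ T) ∧ ¬F) ∨ ((F ∧ F) ∧ T)))
  →1  F ∧ (¬¬(T ∨ T) ∨ (((F ∨ T) ∧ ¬F) ∨ ((F ∧ F) ∧ T)))
  →2  F

Term B:
  start: T ∧ ((¬F ∧ (¬T ∨ (T ∧ T))) ∧ (T ∧ (¬F ∨ (F ∨ T))))
  →1  (¬F ∧ (¬T ∨ (T ∧ T))) ∧ (T ∧ (¬F ∨ (F ∨ T)))
  →2  (T ∧ (¬T ∨ (T ∧ T))) ∧ (T ∧ (¬F ∨ (F ∨ T)))
  →3  (¬T ∨ (T ∧ T)) ∧ (T ∧ (¬F ∨ (F ∨ T)))
  →4  (F ∨ (T ∧ T)) ∧ (T ∧ (¬F ∨ (F ∨ T)))
  →5  (T ∧ T) ∧ (T ∧ (¬F ∨ (F ∨ T)))
  →6  T ∧ (T ∧ (¬F ∨ (F ∨ T)))
  →7  T ∧ (¬F ∨ (F ∨ T))
  →8  ¬F ∨ (F ∨ T)
  →9  T ∨ (F ∨ T)
  →10  T

Answer: DIFFERENT — A ⇓ F, B ⇓ T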